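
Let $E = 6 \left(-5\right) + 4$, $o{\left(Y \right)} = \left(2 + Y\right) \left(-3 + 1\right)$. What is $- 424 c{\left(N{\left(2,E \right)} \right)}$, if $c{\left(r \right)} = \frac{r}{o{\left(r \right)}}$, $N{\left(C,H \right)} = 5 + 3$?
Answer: $\frac{848}{5} \approx 169.6$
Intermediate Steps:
$o{\left(Y \right)} = -4 - 2 Y$ ($o{\left(Y \right)} = \left(2 + Y\right) \left(-2\right) = -4 - 2 Y$)
$E = -26$ ($E = -30 + 4 = -26$)
$N{\left(C,H \right)} = 8$
$c{\left(r \right)} = \frac{r}{-4 - 2 r}$
$- 424 c{\left(N{\left(2,E \right)} \right)} = - 424 \left(\left(-1\right) 8 \frac{1}{4 + 2 \cdot 8}\right) = - 424 \left(\left(-1\right) 8 \frac{1}{4 + 16}\right) = - 424 \left(\left(-1\right) 8 \cdot \frac{1}{20}\right) = \left(-424\right) \left(- \frac{2}{5}\right) = \frac{848}{5}$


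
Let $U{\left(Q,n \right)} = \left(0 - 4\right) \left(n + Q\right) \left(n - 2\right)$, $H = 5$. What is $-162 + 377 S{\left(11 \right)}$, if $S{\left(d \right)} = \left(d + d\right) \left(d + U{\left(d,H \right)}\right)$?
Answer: $-1501376$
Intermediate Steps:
$U{\left(Q,n \right)} = \left(-2 + n\right) \left(- 4 Q - 4 n\right)$ ($U{\left(Q,n \right)} = - 4 \left(Q + n\right) \left(-2 + n\right) = \left(- 4 Q - 4 n\right) \left(-2 + n\right) = \left(-2 + n\right) \left(- 4 Q - 4 n\right)$)
$S{\left(d \right)} = 2 d \left(-60 - 11 d\right)$ ($S{\left(d \right)} = \left(d + d\right) \left(d + \left(- 4 \cdot 5^{2} + 8 d + 8 \cdot 5 - 4 d 5\right)\right) = 2 d \left(d + \left(\left(-4\right) 25 + 8 d + 40 - 20 d\right)\right) = 2 d \left(d + \left(-100 + 8 d + 40 - 20 d\right)\right) = 2 d \left(d - \left(60 + 12 d\right)\right) = 2 d \left(-60 - 11 d\right)$)
$-162 + 377 S{\left(11 \right)} = -162 + 377 \left(\left(-2\right) 11 \left(60 + 11 \cdot 11\right)\right) = -162 + 377 \left(\left(-2\right) 11 \left(60 + 121\right)\right) = -162 + 377 \left(\left(-2\right) 11 \cdot 181\right) = -162 + 377 \left(-3982\right) = -162 - 1501214 = -1501376$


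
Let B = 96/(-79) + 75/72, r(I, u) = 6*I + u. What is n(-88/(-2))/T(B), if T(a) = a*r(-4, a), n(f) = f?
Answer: 158171904/15079057 ≈ 10.490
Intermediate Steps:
r(I, u) = u + 6*I
B = -329/1896 (B = 96*(-1/79) + 75*(1/72) = -96/79 + 25/24 = -329/1896 ≈ -0.17352)
T(a) = a*(-24 + a) (T(a) = a*(a + 6*(-4)) = a*(a - 24) = a*(-24 + a))
n(-88/(-2))/T(B) = (-88/(-2))/((-329*(-24 - 329/1896)/1896)) = (-88*(-1/2))/((-329/1896*(-45833/1896))) = 44/(15079057/3594816) = 44*(3594816/15079057) = 158171904/15079057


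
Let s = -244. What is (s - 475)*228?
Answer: -163932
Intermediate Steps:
(s - 475)*228 = (-244 - 475)*228 = -719*228 = -163932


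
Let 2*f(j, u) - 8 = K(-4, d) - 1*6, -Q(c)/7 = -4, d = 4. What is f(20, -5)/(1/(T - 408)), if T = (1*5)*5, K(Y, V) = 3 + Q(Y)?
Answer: -12639/2 ≈ -6319.5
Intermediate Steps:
Q(c) = 28 (Q(c) = -7*(-4) = 28)
K(Y, V) = 31 (K(Y, V) = 3 + 28 = 31)
T = 25 (T = 5*5 = 25)
f(j, u) = 33/2 (f(j, u) = 4 + (31 - 1*6)/2 = 4 + (31 - 6)/2 = 4 + (½)*25 = 4 + 25/2 = 33/2)
f(20, -5)/(1/(T - 408)) = 33/(2*(1/(25 - 408))) = 33/(2*(1/(-383))) = 33/(2*(-1/383)) = (33/2)*(-383) = -12639/2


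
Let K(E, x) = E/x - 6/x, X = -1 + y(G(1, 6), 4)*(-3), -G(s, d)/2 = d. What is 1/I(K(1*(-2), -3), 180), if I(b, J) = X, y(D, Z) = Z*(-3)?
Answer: 1/35 ≈ 0.028571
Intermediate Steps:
G(s, d) = -2*d
y(D, Z) = -3*Z
X = 35 (X = -1 - 3*4*(-3) = -1 - 12*(-3) = -1 + 36 = 35)
K(E, x) = -6/x + E/x
I(b, J) = 35
1/I(K(1*(-2), -3), 180) = 1/35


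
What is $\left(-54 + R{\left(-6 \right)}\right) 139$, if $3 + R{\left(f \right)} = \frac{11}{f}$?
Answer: $- \frac{49067}{6} \approx -8177.8$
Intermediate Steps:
$R{\left(f \right)} = -3 + \frac{11}{f}$
$\left(-54 + R{\left(-6 \right)}\right) 139 = \left(-54 - \left(3 - \frac{11}{-6}\right)\right) 139 = \left(-54 + \left(-3 + 11 \left(- \frac{1}{6}\right)\right)\right) 139 = \left(-54 - \frac{29}{6}\right) 139 = \left(- \frac{353}{6}\right) 139 = - \frac{49067}{6}$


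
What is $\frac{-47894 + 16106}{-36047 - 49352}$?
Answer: $\frac{31788}{85399} \approx 0.37223$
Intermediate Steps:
$\frac{-47894 + 16106}{-36047 - 49352} = - \frac{31788}{-85399} = \left(-31788\right) \left(- \frac{1}{85399}\right) = \frac{31788}{85399}$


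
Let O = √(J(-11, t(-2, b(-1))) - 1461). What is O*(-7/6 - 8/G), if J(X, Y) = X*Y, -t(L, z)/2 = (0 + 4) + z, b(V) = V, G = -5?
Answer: 13*I*√155/10 ≈ 16.185*I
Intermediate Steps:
t(L, z) = -8 - 2*z (t(L, z) = -2*((0 + 4) + z) = -2*(4 + z) = -8 - 2*z)
O = 3*I*√155 (O = √(-11*(-8 - 2*(-1)) - 1461) = √(-11*(-8 + 2) - 1461) = √(-11*(-6) - 1461) = √(66 - 1461) = √(-1395) = 3*I*√155 ≈ 37.35*I)
O*(-7/6 - 8/G) = (3*I*√155)*(-7/6 - 8/(-5)) = (3*I*√155)*(-7*⅙ - 8*(-⅕)) = (3*I*√155)*(-7/6 + 8/5) = (3*I*√155)*(13/30) = 13*I*√155/10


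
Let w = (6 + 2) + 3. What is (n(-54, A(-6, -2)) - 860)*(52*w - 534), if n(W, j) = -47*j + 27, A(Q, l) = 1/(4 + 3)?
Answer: -223364/7 ≈ -31909.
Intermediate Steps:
w = 11 (w = 8 + 3 = 11)
A(Q, l) = ⅐ (A(Q, l) = 1/7 = ⅐)
n(W, j) = 27 - 47*j
(n(-54, A(-6, -2)) - 860)*(52*w - 534) = ((27 - 47*⅐) - 860)*(52*11 - 534) = ((27 - 47/7) - 860)*(572 - 534) = (142/7 - 860)*38 = -5878/7*38 = -223364/7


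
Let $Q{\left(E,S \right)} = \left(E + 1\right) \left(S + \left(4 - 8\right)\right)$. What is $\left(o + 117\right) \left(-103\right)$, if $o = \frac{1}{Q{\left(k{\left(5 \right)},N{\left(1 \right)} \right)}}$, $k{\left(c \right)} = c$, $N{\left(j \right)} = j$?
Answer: $- \frac{216815}{18} \approx -12045.0$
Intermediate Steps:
$Q{\left(E,S \right)} = \left(1 + E\right) \left(-4 + S\right)$ ($Q{\left(E,S \right)} = \left(1 + E\right) \left(S + \left(4 - 8\right)\right) = \left(1 + E\right) \left(S - 4\right) = \left(1 + E\right) \left(-4 + S\right)$)
$o = - \frac{1}{18}$ ($o = \frac{1}{-4 + 1 - 20 + 5 \cdot 1} = \frac{1}{-4 + 1 - 20 + 5} = \frac{1}{-18} = - \frac{1}{18} \approx -0.055556$)
$\left(o + 117\right) \left(-103\right) = \left(- \frac{1}{18} + 117\right) \left(-103\right) = \frac{2105}{18} \left(-103\right) = - \frac{216815}{18}$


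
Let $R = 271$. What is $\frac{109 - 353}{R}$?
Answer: $- \frac{244}{271} \approx -0.90037$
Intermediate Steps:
$\frac{109 - 353}{R} = \frac{109 - 353}{271} = \frac{1}{271} \left(-244\right) = - \frac{244}{271}$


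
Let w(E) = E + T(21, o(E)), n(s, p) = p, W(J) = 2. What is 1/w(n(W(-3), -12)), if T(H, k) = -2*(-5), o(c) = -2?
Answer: -½ ≈ -0.50000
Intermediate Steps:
T(H, k) = 10
w(E) = 10 + E (w(E) = E + 10 = 10 + E)
1/w(n(W(-3), -12)) = 1/(10 - 12) = 1/(-2) = -½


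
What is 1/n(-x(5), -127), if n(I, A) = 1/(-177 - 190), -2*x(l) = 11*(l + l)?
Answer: -367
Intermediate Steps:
x(l) = -11*l (x(l) = -11*(l + l)/2 = -11*2*l/2 = -11*l)
n(I, A) = -1/367 (n(I, A) = 1/(-367) = -1/367)
1/n(-x(5), -127) = 1/(-1/367) = -367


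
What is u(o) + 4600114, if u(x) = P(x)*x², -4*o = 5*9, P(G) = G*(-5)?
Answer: 294862921/64 ≈ 4.6072e+6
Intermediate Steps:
P(G) = -5*G
o = -45/4 (o = -5*9/4 = -¼*45 = -45/4 ≈ -11.250)
u(x) = -5*x³ (u(x) = (-5*x)*x² = -5*x³)
u(o) + 4600114 = -5*(-45/4)³ + 4600114 = -5*(-91125/64) + 4600114 = 455625/64 + 4600114 = 294862921/64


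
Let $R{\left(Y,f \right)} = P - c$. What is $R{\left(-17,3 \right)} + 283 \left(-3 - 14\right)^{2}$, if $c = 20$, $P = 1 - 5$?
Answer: $81763$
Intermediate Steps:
$P = -4$
$R{\left(Y,f \right)} = -24$ ($R{\left(Y,f \right)} = -4 - 20 = -24$)
$R{\left(-17,3 \right)} + 283 \left(-3 - 14\right)^{2} = -24 + 283 \left(-3 - 14\right)^{2} = -24 + 283 \left(-17\right)^{2} = -24 + 283 \cdot 289 = -24 + 81787 = 81763$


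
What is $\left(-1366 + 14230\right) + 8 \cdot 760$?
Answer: $18944$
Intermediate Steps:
$\left(-1366 + 14230\right) + 8 \cdot 760 = 12864 + 6080 = 18944$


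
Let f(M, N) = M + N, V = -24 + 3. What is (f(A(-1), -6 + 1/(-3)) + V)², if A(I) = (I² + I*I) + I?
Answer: 6241/9 ≈ 693.44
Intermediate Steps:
A(I) = I + 2*I² (A(I) = (I² + I²) + I = 2*I² + I = I + 2*I²)
V = -21
(f(A(-1), -6 + 1/(-3)) + V)² = ((-(1 + 2*(-1)) + (-6 + 1/(-3))) - 21)² = ((-(1 - 2) + (-6 - ⅓)) - 21)² = ((-1*(-1) - 19/3) - 21)² = ((1 - 19/3) - 21)² = (-16/3 - 21)² = (-79/3)² = 6241/9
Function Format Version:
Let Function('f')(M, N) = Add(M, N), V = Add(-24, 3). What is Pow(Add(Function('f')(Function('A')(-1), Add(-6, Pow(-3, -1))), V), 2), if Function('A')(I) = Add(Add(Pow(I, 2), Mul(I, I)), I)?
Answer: Rational(6241, 9) ≈ 693.44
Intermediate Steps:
Function('A')(I) = Add(I, Mul(2, Pow(I, 2))) (Function('A')(I) = Add(Add(Pow(I, 2), Pow(I, 2)), I) = Add(Mul(2, Pow(I, 2)), I) = Add(I, Mul(2, Pow(I, 2))))
V = -21
Pow(Add(Function('f')(Function('A')(-1), Add(-6, Pow(-3, -1))), V), 2) = Pow(Add(Add(Mul(-1, Add(1, Mul(2, -1))), Add(-6, Pow(-3, -1))), -21), 2) = Pow(Add(Add(Mul(-1, Add(1, -2)), Add(-6, Rational(-1, 3))), -21), 2) = Pow(Add(Add(Mul(-1, -1), Rational(-19, 3)), -21), 2) = Pow(Add(Add(1, Rational(-19, 3)), -21), 2) = Pow(Add(Rational(-16, 3), -21), 2) = Pow(Rational(-79, 3), 2) = Rational(6241, 9)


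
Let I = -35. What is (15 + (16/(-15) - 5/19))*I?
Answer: -27272/57 ≈ -478.46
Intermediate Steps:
(15 + (16/(-15) - 5/19))*I = (15 + (16/(-15) - 5/19))*(-35) = (15 + (16*(-1/15) - 5*1/19))*(-35) = (15 + (-16/15 - 5/19))*(-35) = (15 - 379/285)*(-35) = (3896/285)*(-35) = -27272/57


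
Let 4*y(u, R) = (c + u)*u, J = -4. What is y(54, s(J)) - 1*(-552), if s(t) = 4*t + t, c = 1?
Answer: 2589/2 ≈ 1294.5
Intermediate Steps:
s(t) = 5*t
y(u, R) = u*(1 + u)/4 (y(u, R) = ((1 + u)*u)/4 = (u*(1 + u))/4 = u*(1 + u)/4)
y(54, s(J)) - 1*(-552) = (¼)*54*(1 + 54) - 1*(-552) = (¼)*54*55 + 552 = 1485/2 + 552 = 2589/2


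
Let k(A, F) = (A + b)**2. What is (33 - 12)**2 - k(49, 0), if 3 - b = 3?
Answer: -1960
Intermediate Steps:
b = 0 (b = 3 - 1*3 = 3 - 3 = 0)
k(A, F) = A**2 (k(A, F) = (A + 0)**2 = A**2)
(33 - 12)**2 - k(49, 0) = (33 - 12)**2 - 1*49**2 = 21**2 - 1*2401 = 441 - 2401 = -1960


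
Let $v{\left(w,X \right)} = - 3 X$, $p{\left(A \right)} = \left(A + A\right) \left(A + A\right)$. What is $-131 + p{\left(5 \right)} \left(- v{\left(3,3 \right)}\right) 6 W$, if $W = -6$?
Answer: $-32531$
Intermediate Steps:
$p{\left(A \right)} = 4 A^{2}$ ($p{\left(A \right)} = 2 A 2 A = 4 A^{2}$)
$-131 + p{\left(5 \right)} \left(- v{\left(3,3 \right)}\right) 6 W = -131 + 4 \cdot 5^{2} \left(- \left(-3\right) 3\right) 6 \left(-6\right) = -131 + 4 \cdot 25 \left(\left(-1\right) \left(-9\right)\right) 6 \left(-6\right) = -131 + 100 \cdot 9 \cdot 6 \left(-6\right) = -131 + 900 \cdot 6 \left(-6\right) = -131 + 5400 \left(-6\right) = -131 - 32400 = -32531$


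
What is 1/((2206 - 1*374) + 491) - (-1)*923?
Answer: 2144130/2323 ≈ 923.00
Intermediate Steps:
1/((2206 - 1*374) + 491) - (-1)*923 = 1/((2206 - 374) + 491) - 1*(-923) = 1/(1832 + 491) + 923 = 1/2323 + 923 = 2144130/2323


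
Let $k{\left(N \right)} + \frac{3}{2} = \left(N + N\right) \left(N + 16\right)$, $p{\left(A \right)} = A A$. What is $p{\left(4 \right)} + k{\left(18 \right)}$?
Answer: $\frac{2477}{2} \approx 1238.5$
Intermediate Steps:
$p{\left(A \right)} = A^{2}$
$k{\left(N \right)} = - \frac{3}{2} + 2 N \left(16 + N\right)$ ($k{\left(N \right)} = - \frac{3}{2} + \left(N + N\right) \left(N + 16\right) = - \frac{3}{2} + 2 N \left(16 + N\right)$)
$p{\left(4 \right)} + k{\left(18 \right)} = 4^{2} + \left(- \frac{3}{2} + 2 \cdot 18^{2} + 32 \cdot 18\right) = 16 + \left(- \frac{3}{2} + 2 \cdot 324 + 576\right) = 16 + \left(- \frac{3}{2} + 648 + 576\right) = 16 + \frac{2445}{2} = \frac{2477}{2}$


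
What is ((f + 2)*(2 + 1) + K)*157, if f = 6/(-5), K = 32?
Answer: 27004/5 ≈ 5400.8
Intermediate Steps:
f = -6/5 (f = 6*(-⅕) = -6/5 ≈ -1.2000)
((f + 2)*(2 + 1) + K)*157 = ((-6/5 + 2)*(2 + 1) + 32)*157 = ((⅘)*3 + 32)*157 = (12/5 + 32)*157 = (172/5)*157 = 27004/5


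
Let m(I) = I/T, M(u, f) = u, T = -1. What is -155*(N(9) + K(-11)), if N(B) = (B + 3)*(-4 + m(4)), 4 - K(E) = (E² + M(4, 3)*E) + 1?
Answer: 26350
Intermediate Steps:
K(E) = 3 - E² - 4*E (K(E) = 4 - ((E² + 4*E) + 1) = 4 - (1 + E² + 4*E) = 4 + (-1 - E² - 4*E) = 3 - E² - 4*E)
m(I) = -I (m(I) = I/(-1) = I*(-1) = -I)
N(B) = -24 - 8*B (N(B) = (B + 3)*(-4 - 1*4) = (3 + B)*(-4 - 4) = (3 + B)*(-8) = -24 - 8*B)
-155*(N(9) + K(-11)) = -155*((-24 - 8*9) + (3 - 1*(-11)² - 4*(-11))) = -155*((-24 - 72) + (3 - 1*121 + 44)) = -155*(-96 + (3 - 121 + 44)) = -155*(-96 - 74) = -155*(-170) = 26350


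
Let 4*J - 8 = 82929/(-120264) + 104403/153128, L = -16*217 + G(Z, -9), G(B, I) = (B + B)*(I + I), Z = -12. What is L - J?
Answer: -4668398722657/1534648816 ≈ -3042.0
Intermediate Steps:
G(B, I) = 4*B*I (G(B, I) = (2*B)*(2*I) = 4*B*I)
L = -3040 (L = -16*217 + 4*(-12)*(-9) = -3472 + 432 = -3040)
J = 3066322017/1534648816 (J = 2 + (82929/(-120264) + 104403/153128)/4 = 2 + (82929*(-1/120264) + 104403*(1/153128))/4 = 2 + (-27643/40088 + 104403/153128)/4 = 2 + (1/4)*(-2975615/383662204) = 2 - 2975615/1534648816 = 3066322017/1534648816 ≈ 1.9981)
L - J = -3040 - 1*3066322017/1534648816 = -3040 - 3066322017/1534648816 = -4668398722657/1534648816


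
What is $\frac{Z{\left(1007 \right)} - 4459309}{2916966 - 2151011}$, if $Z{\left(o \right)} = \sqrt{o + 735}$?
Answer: $- \frac{4459309}{765955} + \frac{\sqrt{1742}}{765955} \approx -5.8218$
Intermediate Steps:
$Z{\left(o \right)} = \sqrt{735 + o}$
$\frac{Z{\left(1007 \right)} - 4459309}{2916966 - 2151011} = \frac{\sqrt{735 + 1007} - 4459309}{2916966 - 2151011} = \frac{\sqrt{1742} - 4459309}{765955} = \left(-4459309 + \sqrt{1742}\right) \frac{1}{765955} = - \frac{4459309}{765955} + \frac{\sqrt{1742}}{765955}$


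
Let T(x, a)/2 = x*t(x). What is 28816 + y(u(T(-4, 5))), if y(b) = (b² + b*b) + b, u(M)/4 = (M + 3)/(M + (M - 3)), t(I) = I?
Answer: 107272076/3721 ≈ 28829.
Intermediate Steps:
T(x, a) = 2*x² (T(x, a) = 2*(x*x) = 2*x²)
u(M) = 4*(3 + M)/(-3 + 2*M) (u(M) = 4*((M + 3)/(M + (M - 3))) = 4*((3 + M)/(M + (-3 + M))) = 4*((3 + M)/(-3 + 2*M)) = 4*(3 + M)/(-3 + 2*M))
y(b) = b + 2*b² (y(b) = (b² + b²) + b = 2*b² + b = b + 2*b²)
28816 + y(u(T(-4, 5))) = 28816 + (4*(3 + 2*(-4)²)/(-3 + 2*(2*(-4)²)))*(1 + 2*(4*(3 + 2*(-4)²)/(-3 + 2*(2*(-4)²)))) = 28816 + (4*(3 + 2*16)/(-3 + 2*(2*16)))*(1 + 2*(4*(3 + 2*16)/(-3 + 2*(2*16)))) = 28816 + (4*(3 + 32)/(-3 + 2*32))*(1 + 2*(4*(3 + 32)/(-3 + 2*32))) = 28816 + (4*35/(-3 + 64))*(1 + 2*(4*35/(-3 + 64))) = 28816 + (4*35/61)*(1 + 2*(4*35/61)) = 28816 + (4*(1/61)*35)*(1 + 2*(4*(1/61)*35)) = 28816 + 140*(1 + 2*(140/61))/61 = 28816 + 140*(1 + 280/61)/61 = 28816 + (140/61)*(341/61) = 28816 + 47740/3721 = 107272076/3721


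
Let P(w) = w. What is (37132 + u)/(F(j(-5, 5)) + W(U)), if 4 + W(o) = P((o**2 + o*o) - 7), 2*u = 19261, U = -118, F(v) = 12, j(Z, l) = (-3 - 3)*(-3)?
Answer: 31175/18566 ≈ 1.6791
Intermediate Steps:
j(Z, l) = 18 (j(Z, l) = -6*(-3) = 18)
u = 19261/2 (u = (1/2)*19261 = 19261/2 ≈ 9630.5)
W(o) = -11 + 2*o**2 (W(o) = -4 + ((o**2 + o*o) - 7) = -4 + ((o**2 + o**2) - 7) = -4 + (2*o**2 - 7) = -4 + (-7 + 2*o**2) = -11 + 2*o**2)
(37132 + u)/(F(j(-5, 5)) + W(U)) = (37132 + 19261/2)/(12 + (-11 + 2*(-118)**2)) = 93525/(2*(12 + (-11 + 2*13924))) = 93525/(2*(12 + (-11 + 27848))) = 93525/(2*(12 + 27837)) = (93525/2)/27849 = (93525/2)*(1/27849) = 31175/18566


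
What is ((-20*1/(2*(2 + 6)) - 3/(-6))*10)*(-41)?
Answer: 615/2 ≈ 307.50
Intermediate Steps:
((-20*1/(2*(2 + 6)) - 3/(-6))*10)*(-41) = ((-20/(8*2) - 3*(-1/6))*10)*(-41) = ((-20/16 + 1/2)*10)*(-41) = ((-20*1/16 + 1/2)*10)*(-41) = ((-5/4 + 1/2)*10)*(-41) = -3/4*10*(-41) = -15/2*(-41) = 615/2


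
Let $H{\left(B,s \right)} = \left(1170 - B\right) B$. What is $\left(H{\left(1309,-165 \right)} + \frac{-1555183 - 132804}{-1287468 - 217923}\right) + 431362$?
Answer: $\frac{375462762688}{1505391} \approx 2.4941 \cdot 10^{5}$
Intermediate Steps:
$H{\left(B,s \right)} = B \left(1170 - B\right)$
$\left(H{\left(1309,-165 \right)} + \frac{-1555183 - 132804}{-1287468 - 217923}\right) + 431362 = \left(1309 \left(1170 - 1309\right) + \frac{-1555183 - 132804}{-1287468 - 217923}\right) + 431362 = \left(1309 \left(1170 - 1309\right) + \frac{-1555183 - 132804}{-1505391}\right) + 431362 = \left(1309 \left(-139\right) - - \frac{1687987}{1505391}\right) + 431362 = \left(-181951 + \frac{1687987}{1505391}\right) + 431362 = - \frac{273905709854}{1505391} + 431362 = \frac{375462762688}{1505391}$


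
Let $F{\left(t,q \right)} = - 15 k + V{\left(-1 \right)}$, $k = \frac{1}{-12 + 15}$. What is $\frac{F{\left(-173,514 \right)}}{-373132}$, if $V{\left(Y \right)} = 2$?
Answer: $\frac{3}{373132} \approx 8.04 \cdot 10^{-6}$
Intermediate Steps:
$k = \frac{1}{3} \approx 0.33333$
$F{\left(t,q \right)} = -3$ ($F{\left(t,q \right)} = \left(-15\right) \frac{1}{3} + 2 = -5 + 2 = -3$)
$\frac{F{\left(-173,514 \right)}}{-373132} = - \frac{3}{-373132} = \left(-3\right) \left(- \frac{1}{373132}\right) = \frac{3}{373132}$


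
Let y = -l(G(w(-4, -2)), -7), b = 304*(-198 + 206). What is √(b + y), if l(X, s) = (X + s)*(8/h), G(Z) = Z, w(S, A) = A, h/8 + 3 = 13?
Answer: √243290/10 ≈ 49.324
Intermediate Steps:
h = 80 (h = -24 + 8*13 = -24 + 104 = 80)
b = 2432 (b = 304*8 = 2432)
l(X, s) = X/10 + s/10 (l(X, s) = (X + s)*(8/80) = (X + s)*(8*(1/80)) = (X + s)*(⅒) = X/10 + s/10)
y = 9/10 (y = -((⅒)*(-2) + (⅒)*(-7)) = -(-⅕ - 7/10) = -1*(-9/10) = 9/10 ≈ 0.90000)
√(b + y) = √(2432 + 9/10) = √(24329/10) = √243290/10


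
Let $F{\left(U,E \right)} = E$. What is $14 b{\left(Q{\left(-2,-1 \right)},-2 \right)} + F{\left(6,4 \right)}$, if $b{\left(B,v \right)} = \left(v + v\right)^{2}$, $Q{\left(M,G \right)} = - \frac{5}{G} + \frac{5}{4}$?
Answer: $228$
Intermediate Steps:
$Q{\left(M,G \right)} = \frac{5}{4} - \frac{5}{G}$ ($Q{\left(M,G \right)} = - \frac{5}{G} + 5 \cdot \frac{1}{4} = - \frac{5}{G} + \frac{5}{4} = \frac{5}{4} - \frac{5}{G}$)
$b{\left(B,v \right)} = 4 v^{2}$ ($b{\left(B,v \right)} = \left(2 v\right)^{2} = 4 v^{2}$)
$14 b{\left(Q{\left(-2,-1 \right)},-2 \right)} + F{\left(6,4 \right)} = 14 \cdot 4 \left(-2\right)^{2} + 4 = 14 \cdot 4 \cdot 4 + 4 = 14 \cdot 16 + 4 = 224 + 4 = 228$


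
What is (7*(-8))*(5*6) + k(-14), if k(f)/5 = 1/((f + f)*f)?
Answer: -658555/392 ≈ -1680.0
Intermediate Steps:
k(f) = 5/(2*f²) (k(f) = 5*(1/((f + f)*f)) = 5*(1/(((2*f))*f)) = 5*((1/(2*f))/f) = 5*(1/(2*f²)) = 5/(2*f²))
(7*(-8))*(5*6) + k(-14) = (7*(-8))*(5*6) + (5/2)/(-14)² = -56*30 + (5/2)*(1/196) = -1680 + 5/392 = -658555/392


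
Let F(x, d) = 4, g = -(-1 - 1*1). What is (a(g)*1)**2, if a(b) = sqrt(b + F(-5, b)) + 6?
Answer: (6 + sqrt(6))**2 ≈ 71.394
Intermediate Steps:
g = 2 (g = -(-1 - 1) = -1*(-2) = 2)
a(b) = 6 + sqrt(4 + b) (a(b) = sqrt(b + 4) + 6 = sqrt(4 + b) + 6 = 6 + sqrt(4 + b))
(a(g)*1)**2 = ((6 + sqrt(4 + 2))*1)**2 = ((6 + sqrt(6))*1)**2 = (6 + sqrt(6))**2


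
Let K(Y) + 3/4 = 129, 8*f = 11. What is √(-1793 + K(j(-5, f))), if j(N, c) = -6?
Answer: I*√6659/2 ≈ 40.801*I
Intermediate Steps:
f = 11/8 (f = (⅛)*11 = 11/8 ≈ 1.3750)
K(Y) = 513/4 (K(Y) = -¾ + 129 = 513/4)
√(-1793 + K(j(-5, f))) = √(-1793 + 513/4) = √(-6659/4) = I*√6659/2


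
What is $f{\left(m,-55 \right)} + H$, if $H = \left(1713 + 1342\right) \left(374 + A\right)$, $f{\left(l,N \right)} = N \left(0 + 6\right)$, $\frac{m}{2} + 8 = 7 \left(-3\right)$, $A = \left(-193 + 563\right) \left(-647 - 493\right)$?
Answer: $-1287456760$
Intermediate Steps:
$A = -421800$ ($A = 370 \left(-1140\right) = -421800$)
$m = -58$ ($m = -16 + 2 \cdot 7 \left(-3\right) = -16 + 2 \left(-21\right) = -16 - 42 = -58$)
$f{\left(l,N \right)} = 6 N$ ($f{\left(l,N \right)} = N 6 = 6 N$)
$H = -1287456430$ ($H = \left(1713 + 1342\right) \left(374 - 421800\right) = 3055 \left(-421426\right) = -1287456430$)
$f{\left(m,-55 \right)} + H = 6 \left(-55\right) - 1287456430 = -330 - 1287456430 = -1287456760$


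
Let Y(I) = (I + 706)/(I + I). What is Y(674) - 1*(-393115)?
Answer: 132480100/337 ≈ 3.9312e+5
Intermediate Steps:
Y(I) = (706 + I)/(2*I) (Y(I) = (706 + I)/((2*I)) = (706 + I)*(1/(2*I)) = (706 + I)/(2*I))
Y(674) - 1*(-393115) = (½)*(706 + 674)/674 - 1*(-393115) = (½)*(1/674)*1380 + 393115 = 345/337 + 393115 = 132480100/337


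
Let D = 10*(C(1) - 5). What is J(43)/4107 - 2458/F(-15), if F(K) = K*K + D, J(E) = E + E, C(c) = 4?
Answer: -10076516/883005 ≈ -11.412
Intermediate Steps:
D = -10 (D = 10*(4 - 5) = 10*(-1) = -10)
J(E) = 2*E
F(K) = -10 + K² (F(K) = K*K - 10 = K² - 10 = -10 + K²)
J(43)/4107 - 2458/F(-15) = (2*43)/4107 - 2458/(-10 + (-15)²) = 86*(1/4107) - 2458/(-10 + 225) = 86/4107 - 2458/215 = -10076516/883005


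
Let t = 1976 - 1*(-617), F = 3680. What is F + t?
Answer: 6273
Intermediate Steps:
t = 2593 (t = 1976 + 617 = 2593)
F + t = 3680 + 2593 = 6273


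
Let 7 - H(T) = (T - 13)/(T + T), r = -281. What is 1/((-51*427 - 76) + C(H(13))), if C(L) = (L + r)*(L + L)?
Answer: -1/25689 ≈ -3.8927e-5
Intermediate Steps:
H(T) = 7 - (-13 + T)/(2*T) (H(T) = 7 - (T - 13)/(T + T) = 7 - (-13 + T)/(2*T))
C(L) = 2*L*(-281 + L) (C(L) = (L - 281)*(L + L) = (-281 + L)*(2*L) = 2*L*(-281 + L))
1/((-51*427 - 76) + C(H(13))) = 1/((-51*427 - 76) + 2*((13/2)*(1 + 13)/13)*(-281 + (13/2)*(1 + 13)/13)) = 1/((-21777 - 76) + 2*((13/2)*(1/13)*14)*(-281 + (13/2)*(1/13)*14)) = 1/(-21853 + 2*7*(-281 + 7)) = 1/(-21853 + 2*7*(-274)) = 1/(-21853 - 3836) = 1/(-25689) = -1/25689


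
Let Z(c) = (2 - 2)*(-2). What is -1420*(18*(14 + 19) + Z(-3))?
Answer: -843480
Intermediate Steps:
Z(c) = 0 (Z(c) = 0*(-2) = 0)
-1420*(18*(14 + 19) + Z(-3)) = -1420*(18*(14 + 19) + 0) = -1420*(18*33 + 0) = -1420*(594 + 0) = -1420*594 = -843480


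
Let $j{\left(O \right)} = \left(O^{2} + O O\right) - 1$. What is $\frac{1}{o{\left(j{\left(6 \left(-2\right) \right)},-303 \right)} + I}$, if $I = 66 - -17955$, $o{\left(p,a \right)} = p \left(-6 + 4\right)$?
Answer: $\frac{1}{17447} \approx 5.7316 \cdot 10^{-5}$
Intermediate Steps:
$j{\left(O \right)} = -1 + 2 O^{2}$ ($j{\left(O \right)} = \left(O^{2} + O^{2}\right) - 1 = 2 O^{2} - 1 = -1 + 2 O^{2}$)
$o{\left(p,a \right)} = - 2 p$ ($o{\left(p,a \right)} = p \left(-2\right) = - 2 p$)
$I = 18021$ ($I = 66 + 17955 = 18021$)
$\frac{1}{o{\left(j{\left(6 \left(-2\right) \right)},-303 \right)} + I} = \frac{1}{- 2 \left(-1 + 2 \left(6 \left(-2\right)\right)^{2}\right) + 18021} = \frac{1}{- 2 \left(-1 + 2 \left(-12\right)^{2}\right) + 18021} = \frac{1}{- 2 \left(-1 + 2 \cdot 144\right) + 18021} = \frac{1}{- 2 \left(-1 + 288\right) + 18021} = \frac{1}{\left(-2\right) 287 + 18021} = \frac{1}{-574 + 18021} = \frac{1}{17447}$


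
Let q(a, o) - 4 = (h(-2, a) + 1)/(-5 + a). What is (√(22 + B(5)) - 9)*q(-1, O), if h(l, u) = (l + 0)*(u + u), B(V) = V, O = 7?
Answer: -57/2 + 19*√3/2 ≈ -12.046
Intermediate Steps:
h(l, u) = 2*l*u (h(l, u) = l*(2*u) = 2*l*u)
q(a, o) = 4 + (1 - 4*a)/(-5 + a) (q(a, o) = 4 + (2*(-2)*a + 1)/(-5 + a) = 4 + (-4*a + 1)/(-5 + a) = 4 + (1 - 4*a)/(-5 + a))
(√(22 + B(5)) - 9)*q(-1, O) = (√(22 + 5) - 9)*(-19/(-5 - 1)) = (√27 - 9)*(-19/(-6)) = (3*√3 - 9)*(-19*(-⅙)) = (-9 + 3*√3)*(19/6) = -57/2 + 19*√3/2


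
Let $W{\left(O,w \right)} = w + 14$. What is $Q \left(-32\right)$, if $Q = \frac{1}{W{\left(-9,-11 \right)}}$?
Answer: $- \frac{32}{3} \approx -10.667$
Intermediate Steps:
$W{\left(O,w \right)} = 14 + w$
$Q = \frac{1}{3}$ ($Q = \frac{1}{14 - 11} = \frac{1}{3} \approx 0.33333$)
$Q \left(-32\right) = \frac{1}{3} \left(-32\right) = - \frac{32}{3}$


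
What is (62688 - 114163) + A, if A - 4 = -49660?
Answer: -101131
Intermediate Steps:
A = -49656 (A = 4 - 49660 = -49656)
(62688 - 114163) + A = (62688 - 114163) - 49656 = -51475 - 49656 = -101131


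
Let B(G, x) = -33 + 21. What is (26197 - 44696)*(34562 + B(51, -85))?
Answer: -639140450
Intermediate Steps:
B(G, x) = -12
(26197 - 44696)*(34562 + B(51, -85)) = (26197 - 44696)*(34562 - 12) = -18499*34550 = -639140450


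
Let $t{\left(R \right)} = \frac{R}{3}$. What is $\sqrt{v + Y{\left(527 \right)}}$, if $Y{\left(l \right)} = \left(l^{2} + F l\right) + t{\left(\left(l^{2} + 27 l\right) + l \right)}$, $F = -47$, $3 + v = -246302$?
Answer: $5 \sqrt{4166} \approx 322.72$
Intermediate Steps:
$v = -246305$ ($v = -3 - 246302 = -246305$)
$t{\left(R \right)} = \frac{R}{3}$ ($t{\left(R \right)} = R \frac{1}{3} = \frac{R}{3}$)
$Y{\left(l \right)} = - \frac{113 l}{3} + \frac{4 l^{2}}{3}$ ($Y{\left(l \right)} = \left(l^{2} - 47 l\right) + \frac{\left(l^{2} + 27 l\right) + l}{3} = \left(l^{2} - 47 l\right) + \frac{l^{2} + 28 l}{3} = \left(l^{2} - 47 l\right) + \left(\frac{l^{2}}{3} + \frac{28 l}{3}\right) = - \frac{113 l}{3} + \frac{4 l^{2}}{3}$)
$\sqrt{v + Y{\left(527 \right)}} = \sqrt{-246305 + \frac{1}{3} \cdot 527 \left(-113 + 4 \cdot 527\right)} = \sqrt{-246305 + \frac{1}{3} \cdot 527 \left(-113 + 2108\right)} = \sqrt{-246305 + \frac{1}{3} \cdot 527 \cdot 1995} = \sqrt{-246305 + 350455} = \sqrt{104150} = 5 \sqrt{4166}$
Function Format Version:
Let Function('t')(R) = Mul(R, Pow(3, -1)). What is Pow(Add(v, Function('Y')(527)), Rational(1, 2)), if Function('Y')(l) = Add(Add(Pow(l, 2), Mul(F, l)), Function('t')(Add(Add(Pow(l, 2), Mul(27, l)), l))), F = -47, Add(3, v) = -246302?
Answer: Mul(5, Pow(4166, Rational(1, 2))) ≈ 322.72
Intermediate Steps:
v = -246305 (v = Add(-3, -246302) = -246305)
Function('t')(R) = Mul(Rational(1, 3), R) (Function('t')(R) = Mul(R, Rational(1, 3)) = Mul(Rational(1, 3), R))
Function('Y')(l) = Add(Mul(Rational(-113, 3), l), Mul(Rational(4, 3), Pow(l, 2))) (Function('Y')(l) = Add(Add(Pow(l, 2), Mul(-47, l)), Mul(Rational(1, 3), Add(Add(Pow(l, 2), Mul(27, l)), l))) = Add(Add(Pow(l, 2), Mul(-47, l)), Mul(Rational(1, 3), Add(Pow(l, 2), Mul(28, l)))) = Add(Add(Pow(l, 2), Mul(-47, l)), Add(Mul(Rational(1, 3), Pow(l, 2)), Mul(Rational(28, 3), l))) = Add(Mul(Rational(-113, 3), l), Mul(Rational(4, 3), Pow(l, 2))))
Pow(Add(v, Function('Y')(527)), Rational(1, 2)) = Pow(Add(-246305, Mul(Rational(1, 3), 527, Add(-113, Mul(4, 527)))), Rational(1, 2)) = Pow(Add(-246305, Mul(Rational(1, 3), 527, Add(-113, 2108))), Rational(1, 2)) = Pow(Add(-246305, Mul(Rational(1, 3), 527, 1995)), Rational(1, 2)) = Pow(Add(-246305, 350455), Rational(1, 2)) = Pow(104150, Rational(1, 2)) = Mul(5, Pow(4166, Rational(1, 2)))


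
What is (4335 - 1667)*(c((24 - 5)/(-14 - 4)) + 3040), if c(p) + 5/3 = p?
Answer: 72931114/9 ≈ 8.1035e+6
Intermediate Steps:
c(p) = -5/3 + p
(4335 - 1667)*(c((24 - 5)/(-14 - 4)) + 3040) = (4335 - 1667)*((-5/3 + (24 - 5)/(-14 - 4)) + 3040) = 2668*((-5/3 + 19/(-18)) + 3040) = 2668*((-5/3 + 19*(-1/18)) + 3040) = 2668*((-5/3 - 19/18) + 3040) = 2668*(-49/18 + 3040) = 2668*(54671/18) = 72931114/9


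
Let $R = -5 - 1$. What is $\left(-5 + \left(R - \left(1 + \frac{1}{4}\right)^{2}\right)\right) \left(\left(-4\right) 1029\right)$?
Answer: $\frac{206829}{4} \approx 51707.0$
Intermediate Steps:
$R = -6$
$\left(-5 + \left(R - \left(1 + \frac{1}{4}\right)^{2}\right)\right) \left(\left(-4\right) 1029\right) = \left(-5 - \left(6 + \left(1 + \frac{1}{4}\right)^{2}\right)\right) \left(\left(-4\right) 1029\right) = \left(-5 - \left(6 + \left(1 + \frac{1}{4}\right)^{2}\right)\right) \left(-4116\right) = \left(-5 - \frac{121}{16}\right) \left(-4116\right) = \left(- \frac{201}{16}\right) \left(-4116\right) = \frac{206829}{4}$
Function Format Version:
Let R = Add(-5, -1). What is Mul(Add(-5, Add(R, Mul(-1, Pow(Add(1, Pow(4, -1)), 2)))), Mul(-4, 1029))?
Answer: Rational(206829, 4) ≈ 51707.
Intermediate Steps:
R = -6
Mul(Add(-5, Add(R, Mul(-1, Pow(Add(1, Pow(4, -1)), 2)))), Mul(-4, 1029)) = Mul(Add(-5, Add(-6, Mul(-1, Pow(Add(1, Pow(4, -1)), 2)))), Mul(-4, 1029)) = Mul(Add(-5, Add(-6, Mul(-1, Pow(Add(1, Rational(1, 4)), 2)))), -4116) = Mul(Add(-5, Add(-6, Mul(-1, Pow(Rational(5, 4), 2)))), -4116) = Mul(Add(-5, Add(-6, Mul(-1, Rational(25, 16)))), -4116) = Mul(Add(-5, Add(-6, Rational(-25, 16))), -4116) = Mul(Add(-5, Rational(-121, 16)), -4116) = Mul(Rational(-201, 16), -4116) = Rational(206829, 4)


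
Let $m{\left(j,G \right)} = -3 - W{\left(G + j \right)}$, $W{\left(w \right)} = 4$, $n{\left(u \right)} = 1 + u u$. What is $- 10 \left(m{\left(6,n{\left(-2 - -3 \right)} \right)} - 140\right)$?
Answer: $1470$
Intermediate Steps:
$n{\left(u \right)} = 1 + u^{2}$
$m{\left(j,G \right)} = -7$ ($m{\left(j,G \right)} = -3 - 4 = -7$)
$- 10 \left(m{\left(6,n{\left(-2 - -3 \right)} \right)} - 140\right) = - 10 \left(-7 - 140\right) = \left(-10\right) \left(-147\right) = 1470$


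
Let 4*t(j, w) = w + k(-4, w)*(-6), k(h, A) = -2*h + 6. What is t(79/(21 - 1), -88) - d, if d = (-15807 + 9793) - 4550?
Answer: 10521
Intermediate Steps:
k(h, A) = 6 - 2*h
d = -10564 (d = -6014 - 4550 = -10564)
t(j, w) = -21 + w/4 (t(j, w) = (w + (6 - 2*(-4))*(-6))/4 = (w + (6 + 8)*(-6))/4 = (w + 14*(-6))/4 = (w - 84)/4 = (-84 + w)/4 = -21 + w/4)
t(79/(21 - 1), -88) - d = (-21 + (¼)*(-88)) - 1*(-10564) = (-21 - 22) + 10564 = -43 + 10564 = 10521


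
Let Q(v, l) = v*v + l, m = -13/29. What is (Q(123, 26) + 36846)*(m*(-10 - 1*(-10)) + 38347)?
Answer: 1994082347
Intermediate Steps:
m = -13/29 (m = -13*1/29 = -13/29 ≈ -0.44828)
Q(v, l) = l + v² (Q(v, l) = v² + l = l + v²)
(Q(123, 26) + 36846)*(m*(-10 - 1*(-10)) + 38347) = ((26 + 123²) + 36846)*(-13*(-10 - 1*(-10))/29 + 38347) = ((26 + 15129) + 36846)*(-13*(-10 + 10)/29 + 38347) = (15155 + 36846)*(-13/29*0 + 38347) = 52001*(0 + 38347) = 52001*38347 = 1994082347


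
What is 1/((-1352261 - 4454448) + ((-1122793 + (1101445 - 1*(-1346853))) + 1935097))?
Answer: -1/2546107 ≈ -3.9276e-7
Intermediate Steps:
1/((-1352261 - 4454448) + ((-1122793 + (1101445 - 1*(-1346853))) + 1935097)) = 1/(-5806709 + ((-1122793 + (1101445 + 1346853)) + 1935097)) = 1/(-5806709 + ((-1122793 + 2448298) + 1935097)) = 1/(-5806709 + (1325505 + 1935097)) = 1/(-5806709 + 3260602) = 1/(-2546107) = -1/2546107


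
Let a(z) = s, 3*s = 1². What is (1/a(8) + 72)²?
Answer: 5625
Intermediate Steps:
s = ⅓ (s = (⅓)*1² = (⅓)*1 = ⅓ ≈ 0.33333)
a(z) = ⅓
(1/a(8) + 72)² = (1/(⅓) + 72)² = (3 + 72)² = 75² = 5625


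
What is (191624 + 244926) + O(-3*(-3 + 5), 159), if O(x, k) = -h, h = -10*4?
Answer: 436590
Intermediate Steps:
h = -40
O(x, k) = 40 (O(x, k) = -1*(-40) = 40)
(191624 + 244926) + O(-3*(-3 + 5), 159) = (191624 + 244926) + 40 = 436550 + 40 = 436590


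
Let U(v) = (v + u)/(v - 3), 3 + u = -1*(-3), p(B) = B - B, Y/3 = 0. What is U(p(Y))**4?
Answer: 0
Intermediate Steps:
Y = 0 (Y = 3*0 = 0)
p(B) = 0
u = 0 (u = -3 - 1*(-3) = -3 + 3 = 0)
U(v) = v/(-3 + v) (U(v) = (v + 0)/(v - 3) = v/(-3 + v))
U(p(Y))**4 = (0/(-3 + 0))**4 = (0/(-3))**4 = (0*(-1/3))**4 = 0**4 = 0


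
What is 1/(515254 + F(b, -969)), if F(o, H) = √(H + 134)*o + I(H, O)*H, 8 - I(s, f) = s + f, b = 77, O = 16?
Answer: -83191/34604702548 - 77*I*√835/173023512740 ≈ -2.404e-6 - 1.286e-8*I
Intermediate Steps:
I(s, f) = 8 - f - s (I(s, f) = 8 - (s + f) = 8 - (f + s) = 8 + (-f - s) = 8 - f - s)
F(o, H) = H*(-8 - H) + o*√(134 + H) (F(o, H) = √(H + 134)*o + (8 - 1*16 - H)*H = √(134 + H)*o + (8 - 16 - H)*H = o*√(134 + H) + (-8 - H)*H = o*√(134 + H) + H*(-8 - H) = H*(-8 - H) + o*√(134 + H))
1/(515254 + F(b, -969)) = 1/(515254 + (77*√(134 - 969) - 1*(-969)*(8 - 969))) = 1/(515254 + (77*√(-835) - 1*(-969)*(-961))) = 1/(515254 + (77*(I*√835) - 931209)) = 1/(515254 + (77*I*√835 - 931209)) = 1/(515254 + (-931209 + 77*I*√835)) = 1/(-415955 + 77*I*√835)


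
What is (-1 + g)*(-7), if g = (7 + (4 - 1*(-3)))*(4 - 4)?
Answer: 7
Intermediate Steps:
g = 0 (g = (7 + (4 + 3))*0 = (7 + 7)*0 = 14*0 = 0)
(-1 + g)*(-7) = (-1 + 0)*(-7) = -1*(-7) = 7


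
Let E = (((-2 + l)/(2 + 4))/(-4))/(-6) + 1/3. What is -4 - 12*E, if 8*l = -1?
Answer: -751/96 ≈ -7.8229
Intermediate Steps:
l = -1/8 (l = (1/8)*(-1) = -1/8 ≈ -0.12500)
E = 367/1152 (E = (((-2 - 1/8)/(2 + 4))/(-4))/(-6) + 1/3 = (-17/8/6*(-1/4))*(-1/6) + 1*(1/3) = (-17/8*1/6*(-1/4))*(-1/6) + 1/3 = -17/48*(-1/4)*(-1/6) + 1/3 = (17/192)*(-1/6) + 1/3 = -17/1152 + 1/3 = 367/1152 ≈ 0.31858)
-4 - 12*E = -4 - 12*367/1152 = -4 - 367/96 = -751/96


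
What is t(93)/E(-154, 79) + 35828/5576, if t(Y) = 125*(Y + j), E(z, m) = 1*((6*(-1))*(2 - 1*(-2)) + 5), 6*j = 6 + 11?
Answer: -24793163/39729 ≈ -624.06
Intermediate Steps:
j = 17/6 (j = (6 + 11)/6 = (⅙)*17 = 17/6 ≈ 2.8333)
E(z, m) = -19 (E(z, m) = 1*(-6*(2 + 2) + 5) = 1*(-6*4 + 5) = 1*(-24 + 5) = 1*(-19) = -19)
t(Y) = 2125/6 + 125*Y (t(Y) = 125*(Y + 17/6) = 125*(17/6 + Y) = 2125/6 + 125*Y)
t(93)/E(-154, 79) + 35828/5576 = (2125/6 + 125*93)/(-19) + 35828/5576 = (2125/6 + 11625)*(-1/19) + 35828*(1/5576) = (71875/6)*(-1/19) + 8957/1394 = -71875/114 + 8957/1394 = -24793163/39729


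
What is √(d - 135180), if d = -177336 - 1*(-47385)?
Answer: 3*I*√29459 ≈ 514.91*I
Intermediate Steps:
d = -129951 (d = -177336 + 47385 = -129951)
√(d - 135180) = √(-129951 - 135180) = √(-265131) = 3*I*√29459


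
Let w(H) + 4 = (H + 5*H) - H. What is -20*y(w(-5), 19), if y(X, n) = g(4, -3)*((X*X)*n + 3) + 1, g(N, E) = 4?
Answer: -1278580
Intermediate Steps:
w(H) = -4 + 5*H (w(H) = -4 + ((H + 5*H) - H) = -4 + (6*H - H) = -4 + 5*H)
y(X, n) = 13 + 4*n*X² (y(X, n) = 4*((X*X)*n + 3) + 1 = 4*(X²*n + 3) + 1 = 4*(n*X² + 3) + 1 = 4*(3 + n*X²) + 1 = (12 + 4*n*X²) + 1 = 13 + 4*n*X²)
-20*y(w(-5), 19) = -20*(13 + 4*19*(-4 + 5*(-5))²) = -20*(13 + 4*19*(-4 - 25)²) = -20*(13 + 4*19*(-29)²) = -20*(13 + 4*19*841) = -20*(13 + 63916) = -20*63929 = -1278580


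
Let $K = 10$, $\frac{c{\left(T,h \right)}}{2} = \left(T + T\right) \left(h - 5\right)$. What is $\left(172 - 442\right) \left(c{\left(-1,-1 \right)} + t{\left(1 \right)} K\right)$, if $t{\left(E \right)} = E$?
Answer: $-9180$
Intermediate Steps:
$c{\left(T,h \right)} = 4 T \left(-5 + h\right)$ ($c{\left(T,h \right)} = 2 \left(T + T\right) \left(h - 5\right) = 2 \cdot 2 T \left(-5 + h\right) = 4 T \left(-5 + h\right)$)
$\left(172 - 442\right) \left(c{\left(-1,-1 \right)} + t{\left(1 \right)} K\right) = \left(172 - 442\right) \left(4 \left(-1\right) \left(-5 - 1\right) + 1 \cdot 10\right) = - 270 \left(4 \left(-1\right) \left(-6\right) + 10\right) = - 270 \left(24 + 10\right) = \left(-270\right) 34 = -9180$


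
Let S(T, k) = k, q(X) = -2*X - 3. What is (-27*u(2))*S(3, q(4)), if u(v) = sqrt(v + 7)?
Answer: 891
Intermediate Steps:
q(X) = -3 - 2*X
u(v) = sqrt(7 + v)
(-27*u(2))*S(3, q(4)) = (-27*sqrt(7 + 2))*(-3 - 2*4) = (-27*sqrt(9))*(-3 - 8) = -27*3*(-11) = -81*(-11) = 891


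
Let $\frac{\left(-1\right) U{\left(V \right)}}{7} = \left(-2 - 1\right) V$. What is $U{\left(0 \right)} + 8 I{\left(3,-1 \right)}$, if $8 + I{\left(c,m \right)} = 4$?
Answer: $-32$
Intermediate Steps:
$I{\left(c,m \right)} = -4$ ($I{\left(c,m \right)} = -8 + 4 = -4$)
$U{\left(V \right)} = 21 V$ ($U{\left(V \right)} = - 7 \left(-2 - 1\right) V = - 7 \left(- 3 V\right) = 21 V$)
$U{\left(0 \right)} + 8 I{\left(3,-1 \right)} = 21 \cdot 0 + 8 \left(-4\right) = 0 - 32 = -32$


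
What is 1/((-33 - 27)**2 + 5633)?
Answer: 1/9233 ≈ 0.00010831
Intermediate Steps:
1/((-33 - 27)**2 + 5633) = 1/((-60)**2 + 5633) = 1/(3600 + 5633) = 1/9233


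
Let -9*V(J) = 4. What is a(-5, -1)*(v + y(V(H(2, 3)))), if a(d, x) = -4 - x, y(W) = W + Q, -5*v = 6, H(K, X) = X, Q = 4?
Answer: -106/15 ≈ -7.0667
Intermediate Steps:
V(J) = -4/9 (V(J) = -⅑*4 = -4/9)
v = -6/5 (v = -⅕*6 = -6/5 ≈ -1.2000)
y(W) = 4 + W (y(W) = W + 4 = 4 + W)
a(-5, -1)*(v + y(V(H(2, 3)))) = (-4 - 1*(-1))*(-6/5 + (4 - 4/9)) = (-4 + 1)*(-6/5 + 32/9) = -3*106/45 = -106/15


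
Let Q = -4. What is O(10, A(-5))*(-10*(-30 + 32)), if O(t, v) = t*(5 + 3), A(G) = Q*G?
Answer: -1600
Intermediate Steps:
A(G) = -4*G
O(t, v) = 8*t (O(t, v) = t*8 = 8*t)
O(10, A(-5))*(-10*(-30 + 32)) = (8*10)*(-10*(-30 + 32)) = 80*(-10*2) = 80*(-20) = -1600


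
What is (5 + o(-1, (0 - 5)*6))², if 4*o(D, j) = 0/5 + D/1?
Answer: 361/16 ≈ 22.563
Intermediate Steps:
o(D, j) = D/4 (o(D, j) = (0/5 + D/1)/4 = (0*(⅕) + D*1)/4 = (0 + D)/4 = D/4)
(5 + o(-1, (0 - 5)*6))² = (5 + (¼)*(-1))² = (5 - ¼)² = (19/4)² = 361/16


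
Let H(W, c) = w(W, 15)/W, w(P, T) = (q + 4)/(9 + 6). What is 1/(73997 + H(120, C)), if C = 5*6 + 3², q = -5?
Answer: 1800/133194599 ≈ 1.3514e-5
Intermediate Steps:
w(P, T) = -1/15 (w(P, T) = (-5 + 4)/(9 + 6) = -1/15)
C = 39 (C = 30 + 9 = 39)
H(W, c) = -1/(15*W)
1/(73997 + H(120, C)) = 1/(73997 - 1/15/120) = 1/(73997 - 1/15*1/120) = 1/(73997 - 1/1800) = 1/(133194599/1800) = 1800/133194599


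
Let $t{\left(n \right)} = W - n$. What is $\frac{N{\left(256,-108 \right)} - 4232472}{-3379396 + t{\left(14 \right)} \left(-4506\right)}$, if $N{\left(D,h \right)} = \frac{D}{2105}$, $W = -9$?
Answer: $\frac{4454676652}{3447735295} \approx 1.2921$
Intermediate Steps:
$N{\left(D,h \right)} = \frac{D}{2105}$ ($N{\left(D,h \right)} = D \frac{1}{2105} = \frac{D}{2105}$)
$t{\left(n \right)} = -9 - n$
$\frac{N{\left(256,-108 \right)} - 4232472}{-3379396 + t{\left(14 \right)} \left(-4506\right)} = \frac{\frac{1}{2105} \cdot 256 - 4232472}{-3379396 + \left(-9 - 14\right) \left(-4506\right)} = \frac{\frac{256}{2105} - 4232472}{-3379396 + \left(-9 - 14\right) \left(-4506\right)} = - \frac{8909353304}{2105 \left(-3379396 - -103638\right)} = - \frac{8909353304}{2105 \left(-3379396 + 103638\right)} = - \frac{8909353304}{2105 \left(-3275758\right)} = \left(- \frac{8909353304}{2105}\right) \left(- \frac{1}{3275758}\right) = \frac{4454676652}{3447735295}$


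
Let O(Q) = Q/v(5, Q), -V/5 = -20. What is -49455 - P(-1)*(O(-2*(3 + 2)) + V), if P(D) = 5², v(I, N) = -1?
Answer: -52205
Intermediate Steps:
V = 100 (V = -5*(-20) = 100)
P(D) = 25
O(Q) = -Q (O(Q) = Q/(-1) = Q*(-1) = -Q)
-49455 - P(-1)*(O(-2*(3 + 2)) + V) = -49455 - 25*(-(-2)*(3 + 2) + 100) = -49455 - 25*(-(-2)*5 + 100) = -49455 - 25*(-1*(-10) + 100) = -49455 - 25*(10 + 100) = -49455 - 25*110 = -49455 - 1*2750 = -49455 - 2750 = -52205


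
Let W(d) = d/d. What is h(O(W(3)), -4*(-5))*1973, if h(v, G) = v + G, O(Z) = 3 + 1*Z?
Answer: 47352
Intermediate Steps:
W(d) = 1
O(Z) = 3 + Z
h(v, G) = G + v
h(O(W(3)), -4*(-5))*1973 = (-4*(-5) + (3 + 1))*1973 = (20 + 4)*1973 = 24*1973 = 47352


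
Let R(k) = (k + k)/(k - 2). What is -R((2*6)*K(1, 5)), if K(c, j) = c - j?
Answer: -48/25 ≈ -1.9200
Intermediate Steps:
R(k) = 2*k/(-2 + k) (R(k) = (2*k)/(-2 + k) = 2*k/(-2 + k))
-R((2*6)*K(1, 5)) = -2*(2*6)*(1 - 1*5)/(-2 + (2*6)*(1 - 1*5)) = -2*12*(1 - 5)/(-2 + 12*(1 - 5)) = -2*12*(-4)/(-2 + 12*(-4)) = -2*(-48)/(-2 - 48) = -2*(-48)/(-50) = -2*(-48)*(-1)/50 = -1*48/25 = -48/25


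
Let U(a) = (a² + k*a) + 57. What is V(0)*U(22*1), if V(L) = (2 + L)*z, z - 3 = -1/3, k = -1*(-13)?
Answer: 13232/3 ≈ 4410.7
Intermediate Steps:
k = 13
z = 8/3 (z = 3 - 1/3 = 3 - 1*⅓ = 3 - ⅓ = 8/3 ≈ 2.6667)
U(a) = 57 + a² + 13*a (U(a) = (a² + 13*a) + 57 = 57 + a² + 13*a)
V(L) = 16/3 + 8*L/3 (V(L) = (2 + L)*(8/3) = 16/3 + 8*L/3)
V(0)*U(22*1) = (16/3 + (8/3)*0)*(57 + (22*1)² + 13*(22*1)) = (16/3 + 0)*(57 + 22² + 13*22) = 16*(57 + 484 + 286)/3 = (16/3)*827 = 13232/3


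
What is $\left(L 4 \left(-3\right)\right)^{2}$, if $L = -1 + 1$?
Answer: $0$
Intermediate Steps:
$L = 0$
$\left(L 4 \left(-3\right)\right)^{2} = \left(0 \cdot 4 \left(-3\right)\right)^{2} = \left(0 \left(-3\right)\right)^{2} = 0^{2} = 0$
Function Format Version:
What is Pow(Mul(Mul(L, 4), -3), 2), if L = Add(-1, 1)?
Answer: 0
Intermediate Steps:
L = 0
Pow(Mul(Mul(L, 4), -3), 2) = Pow(Mul(Mul(0, 4), -3), 2) = Pow(Mul(0, -3), 2) = Pow(0, 2) = 0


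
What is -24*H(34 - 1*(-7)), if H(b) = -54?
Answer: 1296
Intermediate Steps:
-24*H(34 - 1*(-7)) = -24*(-54) = 1296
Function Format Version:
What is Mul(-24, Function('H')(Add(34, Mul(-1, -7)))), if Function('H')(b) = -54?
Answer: 1296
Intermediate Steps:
Mul(-24, Function('H')(Add(34, Mul(-1, -7)))) = Mul(-24, -54) = 1296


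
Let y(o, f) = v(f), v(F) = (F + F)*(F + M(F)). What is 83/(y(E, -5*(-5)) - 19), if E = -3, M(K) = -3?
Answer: 83/1081 ≈ 0.076781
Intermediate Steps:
v(F) = 2*F*(-3 + F) (v(F) = (F + F)*(F - 3) = (2*F)*(-3 + F) = 2*F*(-3 + F))
y(o, f) = 2*f*(-3 + f)
83/(y(E, -5*(-5)) - 19) = 83/(2*(-5*(-5))*(-3 - 5*(-5)) - 19) = 83/(2*25*(-3 + 25) - 19) = 83/(2*25*22 - 19) = 83/(1100 - 19) = 83/1081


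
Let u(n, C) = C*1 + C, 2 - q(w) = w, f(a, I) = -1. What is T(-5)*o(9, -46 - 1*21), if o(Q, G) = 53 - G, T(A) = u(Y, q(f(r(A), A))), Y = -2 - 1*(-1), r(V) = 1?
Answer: 720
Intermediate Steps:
q(w) = 2 - w
Y = -1 (Y = -2 + 1 = -1)
u(n, C) = 2*C (u(n, C) = C + C = 2*C)
T(A) = 6 (T(A) = 2*(2 - 1*(-1)) = 2*(2 + 1) = 2*3 = 6)
T(-5)*o(9, -46 - 1*21) = 6*(53 - (-46 - 1*21)) = 6*(53 - (-46 - 21)) = 6*(53 - 1*(-67)) = 6*(53 + 67) = 6*120 = 720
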